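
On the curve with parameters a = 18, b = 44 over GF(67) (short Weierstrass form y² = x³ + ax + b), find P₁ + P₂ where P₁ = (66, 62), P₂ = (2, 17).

(23, 30)

(66, 62) + (2, 17). λ = (17 - 62)/(2 - 66) ≡ 22/3 mod 67. 3⁻¹ ≡ 45 (mod 67) since 3·45 = 135 ≡ 1, so λ ≡ 52.
  x = λ² - 66 - 2 = 2704 - 68 ≡ 23; y = λ·(66 - 23) - 62 ≡ 30. → (23, 30)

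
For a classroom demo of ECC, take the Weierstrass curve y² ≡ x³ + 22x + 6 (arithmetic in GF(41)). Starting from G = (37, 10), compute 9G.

(39, 6)

Repeated addition: build up to 9G.
2G: tangent at (37, 10): λ = (3·37² + 22)/(2·10) ≡ 29/20. 20⁻¹ ≡ 39 (mod 41), so λ ≡ 29·39 ≡ 24.
  x = λ² - 37 - 37 = 576 - 74 ≡ 10; y = λ·(37 - 10) - 10 ≡ 23. → (10, 23)
3G: (10, 23) + (37, 10). λ = (10 - 23)/(37 - 10) ≡ 28/27 mod 41. 27⁻¹ ≡ 38 (mod 41), so λ ≡ 39.
  x = λ² - 10 - 37 = 1521 - 47 ≡ 39; y = λ·(10 - 39) - 23 ≡ 35. → (39, 35)
4G: (39, 35) + (37, 10). λ = (10 - 35)/(37 - 39) ≡ 16/39 mod 41. 39⁻¹ ≡ 20 (mod 41) since 39·20 = 780 ≡ 1, so λ ≡ 33.
  x = λ² - 39 - 37 = 1089 - 76 ≡ 29; y = λ·(39 - 29) - 35 ≡ 8. → (29, 8)
5G: (29, 8) + (37, 10). λ = (10 - 8)/(37 - 29) ≡ 2/8 mod 41. 8⁻¹ ≡ 36 (mod 41) since 8·36 = 288 ≡ 1, so λ ≡ 31.
  x = λ² - 29 - 37 = 961 - 66 ≡ 34; y = λ·(29 - 34) - 8 ≡ 1. → (34, 1)
6G: (34, 1) + (37, 10). λ = (10 - 1)/(37 - 34) ≡ 9/3 mod 41. 3⁻¹ ≡ 14 (mod 41) since 3·14 = 42 ≡ 1, so λ ≡ 3.
  x = λ² - 34 - 37 = 9 - 71 ≡ 20; y = λ·(34 - 20) - 1 ≡ 0. → (20, 0)
7G: (20, 0) + (37, 10). λ = (10 - 0)/(37 - 20) ≡ 10/17 mod 41. 17⁻¹ ≡ 29 (mod 41) since 17·29 = 493 ≡ 1, so λ ≡ 3.
  x = λ² - 20 - 37 = 9 - 57 ≡ 34; y = λ·(20 - 34) - 0 ≡ 40. → (34, 40)
8G: (34, 40) + (37, 10). λ = (10 - 40)/(37 - 34) ≡ 11/3 mod 41. 3⁻¹ ≡ 14 (mod 41), so λ ≡ 31.
  x = λ² - 34 - 37 = 961 - 71 ≡ 29; y = λ·(34 - 29) - 40 ≡ 33. → (29, 33)
9G: (29, 33) + (37, 10). λ = (10 - 33)/(37 - 29) ≡ 18/8 mod 41. 8⁻¹ ≡ 36 (mod 41) since 8·36 = 288 ≡ 1, so λ ≡ 33.
  x = λ² - 29 - 37 = 1089 - 66 ≡ 39; y = λ·(29 - 39) - 33 ≡ 6. → (39, 6)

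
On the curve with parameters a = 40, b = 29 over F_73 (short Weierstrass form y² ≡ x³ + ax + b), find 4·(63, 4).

(11, 62)

Write Q = (63, 4).
Double-and-add on 4 = (100)₂. Start with Q = (63, 4) for the leading 1-bit.
double: tangent at (63, 4): λ = (3·63² + 40)/(2·4) ≡ 48/8. 8⁻¹ ≡ 64 (mod 73) since 8·64 = 512 ≡ 1, so λ ≡ 48·64 ≡ 6.
  x = λ² - 63 - 63 = 36 - 126 ≡ 56; y = λ·(63 - 56) - 4 ≡ 38. → (56, 38)
double: tangent at (56, 38): λ = (3·56² + 40)/(2·38) ≡ 31/3. 3⁻¹ ≡ 49 (mod 73) since 3·49 = 147 ≡ 1, so λ ≡ 31·49 ≡ 59.
  x = λ² - 56 - 56 = 3481 - 112 ≡ 11; y = λ·(56 - 11) - 38 ≡ 62. → (11, 62)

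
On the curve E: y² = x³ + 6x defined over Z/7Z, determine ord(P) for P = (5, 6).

2P: tangent at (5, 6): λ = (3·5² + 6)/(2·6) ≡ 4/5. 5⁻¹ ≡ 3 (mod 7), so λ ≡ 4·3 ≡ 5.
  x = λ² - 5 - 5 = 25 - 10 ≡ 1; y = λ·(5 - 1) - 6 ≡ 0. → (1, 0)
3P: (1, 0) + (5, 6). λ = (6 - 0)/(5 - 1) ≡ 6/4 mod 7. 4⁻¹ ≡ 2 (mod 7), so λ ≡ 5.
  x = λ² - 1 - 5 = 25 - 6 ≡ 5; y = λ·(1 - 5) - 0 ≡ 1. → (5, 1)
4P: (5, 1) + (5, 6): same x and y₁ ≡ -y₂, so the sum is ∞.
4P = ∞, so the order is 4.

4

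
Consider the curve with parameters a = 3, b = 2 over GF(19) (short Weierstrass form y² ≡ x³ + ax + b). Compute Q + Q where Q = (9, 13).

(8, 14)

tangent at (9, 13): λ = (3·9² + 3)/(2·13) ≡ 18/7. 7⁻¹ ≡ 11 (mod 19) since 7·11 = 77 ≡ 1, so λ ≡ 18·11 ≡ 8.
  x = λ² - 9 - 9 = 64 - 18 ≡ 8; y = λ·(9 - 8) - 13 ≡ 14. → (8, 14)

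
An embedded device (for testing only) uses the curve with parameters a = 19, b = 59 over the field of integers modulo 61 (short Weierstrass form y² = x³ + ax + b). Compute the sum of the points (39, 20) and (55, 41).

(19, 52)

(39, 20) + (55, 41). λ = (41 - 20)/(55 - 39) ≡ 21/16 mod 61. 16⁻¹ ≡ 42 (mod 61) since 16·42 = 672 ≡ 1, so λ ≡ 28.
  x = λ² - 39 - 55 = 784 - 94 ≡ 19; y = λ·(39 - 19) - 20 ≡ 52. → (19, 52)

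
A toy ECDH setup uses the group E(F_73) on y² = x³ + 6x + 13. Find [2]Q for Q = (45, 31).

tangent at (45, 31): λ = (3·45² + 6)/(2·31) ≡ 22/62. 62⁻¹ ≡ 53 (mod 73) since 62·53 = 3286 ≡ 1, so λ ≡ 22·53 ≡ 71.
  x = λ² - 45 - 45 = 5041 - 90 ≡ 60; y = λ·(45 - 60) - 31 ≡ 72. → (60, 72)

(60, 72)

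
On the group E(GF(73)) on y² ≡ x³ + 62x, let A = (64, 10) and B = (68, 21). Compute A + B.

(17, 28)

(64, 10) + (68, 21). λ = (21 - 10)/(68 - 64) ≡ 11/4 mod 73. 4⁻¹ ≡ 55 (mod 73), so λ ≡ 21.
  x = λ² - 64 - 68 = 441 - 132 ≡ 17; y = λ·(64 - 17) - 10 ≡ 28. → (17, 28)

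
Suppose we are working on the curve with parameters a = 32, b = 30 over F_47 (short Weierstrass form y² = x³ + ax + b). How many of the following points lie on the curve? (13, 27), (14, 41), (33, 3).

(13, 27): 27² ≡ 24, rhs ≡ 11 → off.
(14, 41): 41² ≡ 36, rhs ≡ 26 → off.
(33, 3): 3² ≡ 9, rhs ≡ 34 → off.

0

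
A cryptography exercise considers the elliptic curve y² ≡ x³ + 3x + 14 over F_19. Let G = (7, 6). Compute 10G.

(2, 3)

Repeated addition: build up to 10G.
2G: tangent at (7, 6): λ = (3·7² + 3)/(2·6) ≡ 17/12. 12⁻¹ ≡ 8 (mod 19) since 12·8 = 96 ≡ 1, so λ ≡ 17·8 ≡ 3.
  x = λ² - 7 - 7 = 9 - 14 ≡ 14; y = λ·(7 - 14) - 6 ≡ 11. → (14, 11)
3G: (14, 11) + (7, 6). λ = (6 - 11)/(7 - 14) ≡ 14/12 mod 19. 12⁻¹ ≡ 8 (mod 19) since 12·8 = 96 ≡ 1, so λ ≡ 17.
  x = λ² - 14 - 7 = 289 - 21 ≡ 2; y = λ·(14 - 2) - 11 ≡ 3. → (2, 3)
4G: (2, 3) + (7, 6). λ = (6 - 3)/(7 - 2) ≡ 3/5 mod 19. 5⁻¹ ≡ 4 (mod 19), so λ ≡ 12.
  x = λ² - 2 - 7 = 144 - 9 ≡ 2; y = λ·(2 - 2) - 3 ≡ 16. → (2, 16)
5G: (2, 16) + (7, 6). λ = (6 - 16)/(7 - 2) ≡ 9/5 mod 19. 5⁻¹ ≡ 4 (mod 19), so λ ≡ 17.
  x = λ² - 2 - 7 = 289 - 9 ≡ 14; y = λ·(2 - 14) - 16 ≡ 8. → (14, 8)
6G: (14, 8) + (7, 6). λ = (6 - 8)/(7 - 14) ≡ 17/12 mod 19. 12⁻¹ ≡ 8 (mod 19) since 12·8 = 96 ≡ 1, so λ ≡ 3.
  x = λ² - 14 - 7 = 9 - 21 ≡ 7; y = λ·(14 - 7) - 8 ≡ 13. → (7, 13)
7G: (7, 13) + (7, 6): same x and y₁ ≡ -y₂, so the sum is the point at infinity.
8G: the point at infinity + (7, 6) = (7, 6) (identity).
9G: tangent at (7, 6): λ = (3·7² + 3)/(2·6) ≡ 17/12. 12⁻¹ ≡ 8 (mod 19), so λ ≡ 17·8 ≡ 3.
  x = λ² - 7 - 7 = 9 - 14 ≡ 14; y = λ·(7 - 14) - 6 ≡ 11. → (14, 11)
10G: (14, 11) + (7, 6). λ = (6 - 11)/(7 - 14) ≡ 14/12 mod 19. 12⁻¹ ≡ 8 (mod 19), so λ ≡ 17.
  x = λ² - 14 - 7 = 289 - 21 ≡ 2; y = λ·(14 - 2) - 11 ≡ 3. → (2, 3)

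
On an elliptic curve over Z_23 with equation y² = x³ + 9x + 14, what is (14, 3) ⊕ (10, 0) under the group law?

(14, 3) + (10, 0). λ = (0 - 3)/(10 - 14) ≡ 20/19 mod 23. 19⁻¹ ≡ 17 (mod 23), so λ ≡ 18.
  x = λ² - 14 - 10 = 324 - 24 ≡ 1; y = λ·(14 - 1) - 3 ≡ 1. → (1, 1)

(1, 1)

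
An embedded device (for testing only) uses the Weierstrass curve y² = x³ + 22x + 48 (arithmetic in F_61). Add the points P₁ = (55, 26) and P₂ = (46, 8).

(25, 34)

(55, 26) + (46, 8). λ = (8 - 26)/(46 - 55) ≡ 43/52 mod 61. 52⁻¹ ≡ 27 (mod 61), so λ ≡ 2.
  x = λ² - 55 - 46 = 4 - 101 ≡ 25; y = λ·(55 - 25) - 26 ≡ 34. → (25, 34)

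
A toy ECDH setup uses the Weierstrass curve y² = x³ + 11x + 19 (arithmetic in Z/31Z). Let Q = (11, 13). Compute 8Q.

Double-and-add on 8 = (1000)₂. Start with Q = (11, 13) for the leading 1-bit.
double: tangent at (11, 13): λ = (3·11² + 11)/(2·13) ≡ 2/26. 26⁻¹ ≡ 6 (mod 31) since 26·6 = 156 ≡ 1, so λ ≡ 2·6 ≡ 12.
  x = λ² - 11 - 11 = 144 - 22 ≡ 29; y = λ·(11 - 29) - 13 ≡ 19. → (29, 19)
double: tangent at (29, 19): λ = (3·29² + 11)/(2·19) ≡ 23/7. 7⁻¹ ≡ 9 (mod 31) since 7·9 = 63 ≡ 1, so λ ≡ 23·9 ≡ 21.
  x = λ² - 29 - 29 = 441 - 58 ≡ 11; y = λ·(29 - 11) - 19 ≡ 18. → (11, 18)
double: tangent at (11, 18): λ = (3·11² + 11)/(2·18) ≡ 2/5. 5⁻¹ ≡ 25 (mod 31) since 5·25 = 125 ≡ 1, so λ ≡ 2·25 ≡ 19.
  x = λ² - 11 - 11 = 361 - 22 ≡ 29; y = λ·(11 - 29) - 18 ≡ 12. → (29, 12)

(29, 12)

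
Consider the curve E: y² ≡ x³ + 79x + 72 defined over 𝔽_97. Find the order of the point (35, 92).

2P: tangent at (35, 92): λ = (3·35² + 79)/(2·92) ≡ 68/87. 87⁻¹ ≡ 29 (mod 97), so λ ≡ 68·29 ≡ 32.
  x = λ² - 35 - 35 = 1024 - 70 ≡ 81; y = λ·(35 - 81) - 92 ≡ 85. → (81, 85)
3P: (81, 85) + (35, 92). λ = (92 - 85)/(35 - 81) ≡ 7/51 mod 97. 51⁻¹ ≡ 78 (mod 97), so λ ≡ 61.
  x = λ² - 81 - 35 = 3721 - 116 ≡ 16; y = λ·(81 - 16) - 85 ≡ 0. → (16, 0)
4P: (16, 0) + (35, 92). λ = (92 - 0)/(35 - 16) ≡ 92/19 mod 97. 19⁻¹ ≡ 46 (mod 97), so λ ≡ 61.
  x = λ² - 16 - 35 = 3721 - 51 ≡ 81; y = λ·(16 - 81) - 0 ≡ 12. → (81, 12)
5P: (81, 12) + (35, 92). λ = (92 - 12)/(35 - 81) ≡ 80/51 mod 97. 51⁻¹ ≡ 78 (mod 97), so λ ≡ 32.
  x = λ² - 81 - 35 = 1024 - 116 ≡ 35; y = λ·(81 - 35) - 12 ≡ 5. → (35, 5)
6P: (35, 5) + (35, 92): same x and y₁ ≡ -y₂, so the sum is the point at infinity.
6P = the point at infinity, so the order is 6.

6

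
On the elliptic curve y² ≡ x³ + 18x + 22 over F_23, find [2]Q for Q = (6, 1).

(1, 15)

tangent at (6, 1): λ = (3·6² + 18)/(2·1) ≡ 11/2. 2⁻¹ ≡ 12 (mod 23) since 2·12 = 24 ≡ 1, so λ ≡ 11·12 ≡ 17.
  x = λ² - 6 - 6 = 289 - 12 ≡ 1; y = λ·(6 - 1) - 1 ≡ 15. → (1, 15)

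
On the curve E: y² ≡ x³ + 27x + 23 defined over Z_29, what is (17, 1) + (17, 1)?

tangent at (17, 1): λ = (3·17² + 27)/(2·1) ≡ 24/2. 2⁻¹ ≡ 15 (mod 29), so λ ≡ 24·15 ≡ 12.
  x = λ² - 17 - 17 = 144 - 34 ≡ 23; y = λ·(17 - 23) - 1 ≡ 14. → (23, 14)

(23, 14)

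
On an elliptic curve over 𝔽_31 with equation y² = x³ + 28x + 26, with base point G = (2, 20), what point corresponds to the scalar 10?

(8, 24)

Repeated addition: build up to 10G.
2G: tangent at (2, 20): λ = (3·2² + 28)/(2·20) ≡ 9/9. 9⁻¹ ≡ 7 (mod 31) since 9·7 = 63 ≡ 1, so λ ≡ 9·7 ≡ 1.
  x = λ² - 2 - 2 = 1 - 4 ≡ 28; y = λ·(2 - 28) - 20 ≡ 16. → (28, 16)
3G: (28, 16) + (2, 20). λ = (20 - 16)/(2 - 28) ≡ 4/5 mod 31. 5⁻¹ ≡ 25 (mod 31), so λ ≡ 7.
  x = λ² - 28 - 2 = 49 - 30 ≡ 19; y = λ·(28 - 19) - 16 ≡ 16. → (19, 16)
4G: (19, 16) + (2, 20). λ = (20 - 16)/(2 - 19) ≡ 4/14 mod 31. 14⁻¹ ≡ 20 (mod 31) since 14·20 = 280 ≡ 1, so λ ≡ 18.
  x = λ² - 19 - 2 = 324 - 21 ≡ 24; y = λ·(19 - 24) - 16 ≡ 18. → (24, 18)
5G: (24, 18) + (2, 20). λ = (20 - 18)/(2 - 24) ≡ 2/9 mod 31. 9⁻¹ ≡ 7 (mod 31), so λ ≡ 14.
  x = λ² - 24 - 2 = 196 - 26 ≡ 15; y = λ·(24 - 15) - 18 ≡ 15. → (15, 15)
6G: (15, 15) + (2, 20). λ = (20 - 15)/(2 - 15) ≡ 5/18 mod 31. 18⁻¹ ≡ 19 (mod 31), so λ ≡ 2.
  x = λ² - 15 - 2 = 4 - 17 ≡ 18; y = λ·(15 - 18) - 15 ≡ 10. → (18, 10)
7G: (18, 10) + (2, 20). λ = (20 - 10)/(2 - 18) ≡ 10/15 mod 31. 15⁻¹ ≡ 29 (mod 31), so λ ≡ 11.
  x = λ² - 18 - 2 = 121 - 20 ≡ 8; y = λ·(18 - 8) - 10 ≡ 7. → (8, 7)
8G: (8, 7) + (2, 20). λ = (20 - 7)/(2 - 8) ≡ 13/25 mod 31. 25⁻¹ ≡ 5 (mod 31), so λ ≡ 3.
  x = λ² - 8 - 2 = 9 - 10 ≡ 30; y = λ·(8 - 30) - 7 ≡ 20. → (30, 20)
9G: (30, 20) + (2, 20). λ = (20 - 20)/(2 - 30) ≡ 0/3 mod 31. 3⁻¹ ≡ 21 (mod 31) since 3·21 = 63 ≡ 1, so λ ≡ 0.
  x = λ² - 30 - 2 = 0 - 32 ≡ 30; y = λ·(30 - 30) - 20 ≡ 11. → (30, 11)
10G: (30, 11) + (2, 20). λ = (20 - 11)/(2 - 30) ≡ 9/3 mod 31. 3⁻¹ ≡ 21 (mod 31), so λ ≡ 3.
  x = λ² - 30 - 2 = 9 - 32 ≡ 8; y = λ·(30 - 8) - 11 ≡ 24. → (8, 24)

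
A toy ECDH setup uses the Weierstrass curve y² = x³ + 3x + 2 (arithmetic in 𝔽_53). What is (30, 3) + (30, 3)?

tangent at (30, 3): λ = (3·30² + 3)/(2·3) ≡ 0/6. 6⁻¹ ≡ 9 (mod 53) since 6·9 = 54 ≡ 1, so λ ≡ 0·9 ≡ 0.
  x = λ² - 30 - 30 = 0 - 60 ≡ 46; y = λ·(30 - 46) - 3 ≡ 50. → (46, 50)

(46, 50)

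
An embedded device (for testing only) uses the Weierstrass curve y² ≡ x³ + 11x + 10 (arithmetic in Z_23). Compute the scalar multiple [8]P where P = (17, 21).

Repeated addition: build up to 8P.
2P: tangent at (17, 21): λ = (3·17² + 11)/(2·21) ≡ 4/19. 19⁻¹ ≡ 17 (mod 23) since 19·17 = 323 ≡ 1, so λ ≡ 4·17 ≡ 22.
  x = λ² - 17 - 17 = 484 - 34 ≡ 13; y = λ·(17 - 13) - 21 ≡ 21. → (13, 21)
3P: (13, 21) + (17, 21). λ = (21 - 21)/(17 - 13) ≡ 0/4 mod 23. 4⁻¹ ≡ 6 (mod 23) since 4·6 = 24 ≡ 1, so λ ≡ 0.
  x = λ² - 13 - 17 = 0 - 30 ≡ 16; y = λ·(13 - 16) - 21 ≡ 2. → (16, 2)
4P: (16, 2) + (17, 21). λ = (21 - 2)/(17 - 16) ≡ 19/1 mod 23. 1⁻¹ ≡ 1 (mod 23), so λ ≡ 19.
  x = λ² - 16 - 17 = 361 - 33 ≡ 6; y = λ·(16 - 6) - 2 ≡ 4. → (6, 4)
5P: (6, 4) + (17, 21). λ = (21 - 4)/(17 - 6) ≡ 17/11 mod 23. 11⁻¹ ≡ 21 (mod 23), so λ ≡ 12.
  x = λ² - 6 - 17 = 144 - 23 ≡ 6; y = λ·(6 - 6) - 4 ≡ 19. → (6, 19)
6P: (6, 19) + (17, 21). λ = (21 - 19)/(17 - 6) ≡ 2/11 mod 23. 11⁻¹ ≡ 21 (mod 23), so λ ≡ 19.
  x = λ² - 6 - 17 = 361 - 23 ≡ 16; y = λ·(6 - 16) - 19 ≡ 21. → (16, 21)
7P: (16, 21) + (17, 21). λ = (21 - 21)/(17 - 16) ≡ 0/1 mod 23. 1⁻¹ ≡ 1 (mod 23), so λ ≡ 0.
  x = λ² - 16 - 17 = 0 - 33 ≡ 13; y = λ·(16 - 13) - 21 ≡ 2. → (13, 2)
8P: (13, 2) + (17, 21). λ = (21 - 2)/(17 - 13) ≡ 19/4 mod 23. 4⁻¹ ≡ 6 (mod 23), so λ ≡ 22.
  x = λ² - 13 - 17 = 484 - 30 ≡ 17; y = λ·(13 - 17) - 2 ≡ 2. → (17, 2)

(17, 2)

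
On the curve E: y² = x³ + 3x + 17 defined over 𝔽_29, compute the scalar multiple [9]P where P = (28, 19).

(24, 14)

Repeated addition: build up to 9P.
2P: tangent at (28, 19): λ = (3·28² + 3)/(2·19) ≡ 6/9. 9⁻¹ ≡ 13 (mod 29), so λ ≡ 6·13 ≡ 20.
  x = λ² - 28 - 28 = 400 - 56 ≡ 25; y = λ·(28 - 25) - 19 ≡ 12. → (25, 12)
3P: (25, 12) + (28, 19). λ = (19 - 12)/(28 - 25) ≡ 7/3 mod 29. 3⁻¹ ≡ 10 (mod 29), so λ ≡ 12.
  x = λ² - 25 - 28 = 144 - 53 ≡ 4; y = λ·(25 - 4) - 12 ≡ 8. → (4, 8)
4P: (4, 8) + (28, 19). λ = (19 - 8)/(28 - 4) ≡ 11/24 mod 29. 24⁻¹ ≡ 23 (mod 29), so λ ≡ 21.
  x = λ² - 4 - 28 = 441 - 32 ≡ 3; y = λ·(4 - 3) - 8 ≡ 13. → (3, 13)
5P: (3, 13) + (28, 19). λ = (19 - 13)/(28 - 3) ≡ 6/25 mod 29. 25⁻¹ ≡ 7 (mod 29) since 25·7 = 175 ≡ 1, so λ ≡ 13.
  x = λ² - 3 - 28 = 169 - 31 ≡ 22; y = λ·(3 - 22) - 13 ≡ 1. → (22, 1)
6P: (22, 1) + (28, 19). λ = (19 - 1)/(28 - 22) ≡ 18/6 mod 29. 6⁻¹ ≡ 5 (mod 29) since 6·5 = 30 ≡ 1, so λ ≡ 3.
  x = λ² - 22 - 28 = 9 - 50 ≡ 17; y = λ·(22 - 17) - 1 ≡ 14. → (17, 14)
7P: (17, 14) + (28, 19). λ = (19 - 14)/(28 - 17) ≡ 5/11 mod 29. 11⁻¹ ≡ 8 (mod 29) since 11·8 = 88 ≡ 1, so λ ≡ 11.
  x = λ² - 17 - 28 = 121 - 45 ≡ 18; y = λ·(17 - 18) - 14 ≡ 4. → (18, 4)
8P: (18, 4) + (28, 19). λ = (19 - 4)/(28 - 18) ≡ 15/10 mod 29. 10⁻¹ ≡ 3 (mod 29), so λ ≡ 16.
  x = λ² - 18 - 28 = 256 - 46 ≡ 7; y = λ·(18 - 7) - 4 ≡ 27. → (7, 27)
9P: (7, 27) + (28, 19). λ = (19 - 27)/(28 - 7) ≡ 21/21 mod 29. 21⁻¹ ≡ 18 (mod 29), so λ ≡ 1.
  x = λ² - 7 - 28 = 1 - 35 ≡ 24; y = λ·(7 - 24) - 27 ≡ 14. → (24, 14)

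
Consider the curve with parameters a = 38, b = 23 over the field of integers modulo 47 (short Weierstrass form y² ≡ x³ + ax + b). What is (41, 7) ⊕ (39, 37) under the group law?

(4, 2)

(41, 7) + (39, 37). λ = (37 - 7)/(39 - 41) ≡ 30/45 mod 47. 45⁻¹ ≡ 23 (mod 47), so λ ≡ 32.
  x = λ² - 41 - 39 = 1024 - 80 ≡ 4; y = λ·(41 - 4) - 7 ≡ 2. → (4, 2)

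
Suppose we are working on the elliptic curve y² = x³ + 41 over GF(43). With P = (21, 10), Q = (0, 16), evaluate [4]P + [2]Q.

(2, 36)

First 4P:
Repeated addition: build up to 4P.
2P: tangent at (21, 10): λ = (3·21² + 0)/(2·10) ≡ 33/20. 20⁻¹ ≡ 28 (mod 43), so λ ≡ 33·28 ≡ 21.
  x = λ² - 21 - 21 = 441 - 42 ≡ 12; y = λ·(21 - 12) - 10 ≡ 7. → (12, 7)
3P: (12, 7) + (21, 10). λ = (10 - 7)/(21 - 12) ≡ 3/9 mod 43. 9⁻¹ ≡ 24 (mod 43) since 9·24 = 216 ≡ 1, so λ ≡ 29.
  x = λ² - 12 - 21 = 841 - 33 ≡ 34; y = λ·(12 - 34) - 7 ≡ 0. → (34, 0)
4P: (34, 0) + (21, 10). λ = (10 - 0)/(21 - 34) ≡ 10/30 mod 43. 30⁻¹ ≡ 33 (mod 43) since 30·33 = 990 ≡ 1, so λ ≡ 29.
  x = λ² - 34 - 21 = 841 - 55 ≡ 12; y = λ·(34 - 12) - 0 ≡ 36. → (12, 36)
4P = (12, 36).
Next 2Q:
Repeated addition: build up to 2Q.
2Q: tangent at (0, 16): λ = (3·0² + 0)/(2·16) ≡ 0/32. 32⁻¹ ≡ 39 (mod 43) since 32·39 = 1248 ≡ 1, so λ ≡ 0·39 ≡ 0.
  x = λ² - 0 - 0 = 0 - 0 ≡ 0; y = λ·(0 - 0) - 16 ≡ 27. → (0, 27)
2Q = (0, 27).
Finally 4P + 2Q:
(12, 36) + (0, 27). λ = (27 - 36)/(0 - 12) ≡ 34/31 mod 43. 31⁻¹ ≡ 25 (mod 43), so λ ≡ 33.
  x = λ² - 12 - 0 = 1089 - 12 ≡ 2; y = λ·(12 - 2) - 36 ≡ 36. → (2, 36)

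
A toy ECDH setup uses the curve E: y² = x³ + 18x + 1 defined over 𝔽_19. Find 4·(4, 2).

(0, 18)

Write G = (4, 2).
Double-and-add on 4 = (100)₂. Start with G = (4, 2) for the leading 1-bit.
double: tangent at (4, 2): λ = (3·4² + 18)/(2·2) ≡ 9/4. 4⁻¹ ≡ 5 (mod 19), so λ ≡ 9·5 ≡ 7.
  x = λ² - 4 - 4 = 49 - 8 ≡ 3; y = λ·(4 - 3) - 2 ≡ 5. → (3, 5)
double: tangent at (3, 5): λ = (3·3² + 18)/(2·5) ≡ 7/10. 10⁻¹ ≡ 2 (mod 19) since 10·2 = 20 ≡ 1, so λ ≡ 7·2 ≡ 14.
  x = λ² - 3 - 3 = 196 - 6 ≡ 0; y = λ·(3 - 0) - 5 ≡ 18. → (0, 18)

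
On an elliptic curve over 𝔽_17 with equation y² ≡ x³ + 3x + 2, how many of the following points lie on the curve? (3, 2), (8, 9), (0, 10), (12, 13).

(3, 2): 2² ≡ 4, rhs ≡ 4 → on.
(8, 9): 9² ≡ 13, rhs ≡ 11 → off.
(0, 10): 10² ≡ 15, rhs ≡ 2 → off.
(12, 13): 13² ≡ 16, rhs ≡ 15 → off.

1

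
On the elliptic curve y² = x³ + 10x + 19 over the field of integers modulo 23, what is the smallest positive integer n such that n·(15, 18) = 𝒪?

9

2P: tangent at (15, 18): λ = (3·15² + 10)/(2·18) ≡ 18/13. 13⁻¹ ≡ 16 (mod 23), so λ ≡ 18·16 ≡ 12.
  x = λ² - 15 - 15 = 144 - 30 ≡ 22; y = λ·(15 - 22) - 18 ≡ 13. → (22, 13)
3P: (22, 13) + (15, 18). λ = (18 - 13)/(15 - 22) ≡ 5/16 mod 23. 16⁻¹ ≡ 13 (mod 23) since 16·13 = 208 ≡ 1, so λ ≡ 19.
  x = λ² - 22 - 15 = 361 - 37 ≡ 2; y = λ·(22 - 2) - 13 ≡ 22. → (2, 22)
4P: (2, 22) + (15, 18). λ = (18 - 22)/(15 - 2) ≡ 19/13 mod 23. 13⁻¹ ≡ 16 (mod 23) since 13·16 = 208 ≡ 1, so λ ≡ 5.
  x = λ² - 2 - 15 = 25 - 17 ≡ 8; y = λ·(2 - 8) - 22 ≡ 17. → (8, 17)
5P: (8, 17) + (15, 18). λ = (18 - 17)/(15 - 8) ≡ 1/7 mod 23. 7⁻¹ ≡ 10 (mod 23) since 7·10 = 70 ≡ 1, so λ ≡ 10.
  x = λ² - 8 - 15 = 100 - 23 ≡ 8; y = λ·(8 - 8) - 17 ≡ 6. → (8, 6)
6P: (8, 6) + (15, 18). λ = (18 - 6)/(15 - 8) ≡ 12/7 mod 23. 7⁻¹ ≡ 10 (mod 23), so λ ≡ 5.
  x = λ² - 8 - 15 = 25 - 23 ≡ 2; y = λ·(8 - 2) - 6 ≡ 1. → (2, 1)
7P: (2, 1) + (15, 18). λ = (18 - 1)/(15 - 2) ≡ 17/13 mod 23. 13⁻¹ ≡ 16 (mod 23) since 13·16 = 208 ≡ 1, so λ ≡ 19.
  x = λ² - 2 - 15 = 361 - 17 ≡ 22; y = λ·(2 - 22) - 1 ≡ 10. → (22, 10)
8P: (22, 10) + (15, 18). λ = (18 - 10)/(15 - 22) ≡ 8/16 mod 23. 16⁻¹ ≡ 13 (mod 23), so λ ≡ 12.
  x = λ² - 22 - 15 = 144 - 37 ≡ 15; y = λ·(22 - 15) - 10 ≡ 5. → (15, 5)
9P: (15, 5) + (15, 18): same x and y₁ ≡ -y₂, so the sum is 𝒪.
9P = 𝒪, so the order is 9.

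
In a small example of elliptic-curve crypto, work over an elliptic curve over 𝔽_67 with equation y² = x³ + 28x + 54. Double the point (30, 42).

(21, 11)

tangent at (30, 42): λ = (3·30² + 28)/(2·42) ≡ 48/17. 17⁻¹ ≡ 4 (mod 67), so λ ≡ 48·4 ≡ 58.
  x = λ² - 30 - 30 = 3364 - 60 ≡ 21; y = λ·(30 - 21) - 42 ≡ 11. → (21, 11)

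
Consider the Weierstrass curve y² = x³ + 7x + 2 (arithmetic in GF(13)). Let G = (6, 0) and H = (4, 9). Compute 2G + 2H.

(9, 1)

First 2G:
Repeated addition: build up to 2G.
2G: (6, 0) + (6, 0): same x and y₁ ≡ -y₂, so the sum is O.
2G = O.
Next 2H:
Repeated addition: build up to 2H.
2H: tangent at (4, 9): λ = (3·4² + 7)/(2·9) ≡ 3/5. 5⁻¹ ≡ 8 (mod 13), so λ ≡ 3·8 ≡ 11.
  x = λ² - 4 - 4 = 121 - 8 ≡ 9; y = λ·(4 - 9) - 9 ≡ 1. → (9, 1)
2H = (9, 1).
Finally 2G + 2H:
O + (9, 1) = (9, 1) (identity).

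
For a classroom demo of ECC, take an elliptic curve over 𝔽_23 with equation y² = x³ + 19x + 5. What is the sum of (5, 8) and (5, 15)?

O

The two points share x = 5 and their y-coordinates satisfy 8 + 15 ≡ 0 (mod 23), so they are inverses. Their sum is the point at infinity.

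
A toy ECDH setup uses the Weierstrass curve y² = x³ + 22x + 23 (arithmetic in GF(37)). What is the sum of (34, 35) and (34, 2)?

The two points share x = 34 and their y-coordinates satisfy 35 + 2 ≡ 0 (mod 37), so they are inverses. Their sum is the point at infinity.

O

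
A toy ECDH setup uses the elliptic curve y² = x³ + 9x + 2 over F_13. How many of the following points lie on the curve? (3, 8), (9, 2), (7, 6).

(3, 8): 8² ≡ 12, rhs ≡ 4 → off.
(9, 2): 2² ≡ 4, rhs ≡ 6 → off.
(7, 6): 6² ≡ 10, rhs ≡ 5 → off.

0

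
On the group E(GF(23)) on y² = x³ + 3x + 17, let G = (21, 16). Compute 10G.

Repeated addition: build up to 10G.
2G: tangent at (21, 16): λ = (3·21² + 3)/(2·16) ≡ 15/9. 9⁻¹ ≡ 18 (mod 23) since 9·18 = 162 ≡ 1, so λ ≡ 15·18 ≡ 17.
  x = λ² - 21 - 21 = 289 - 42 ≡ 17; y = λ·(21 - 17) - 16 ≡ 6. → (17, 6)
3G: (17, 6) + (21, 16). λ = (16 - 6)/(21 - 17) ≡ 10/4 mod 23. 4⁻¹ ≡ 6 (mod 23), so λ ≡ 14.
  x = λ² - 17 - 21 = 196 - 38 ≡ 20; y = λ·(17 - 20) - 6 ≡ 21. → (20, 21)
4G: (20, 21) + (21, 16). λ = (16 - 21)/(21 - 20) ≡ 18/1 mod 23. 1⁻¹ ≡ 1 (mod 23) since 1·1 = 1 ≡ 1, so λ ≡ 18.
  x = λ² - 20 - 21 = 324 - 41 ≡ 7; y = λ·(20 - 7) - 21 ≡ 6. → (7, 6)
5G: (7, 6) + (21, 16). λ = (16 - 6)/(21 - 7) ≡ 10/14 mod 23. 14⁻¹ ≡ 5 (mod 23), so λ ≡ 4.
  x = λ² - 7 - 21 = 16 - 28 ≡ 11; y = λ·(7 - 11) - 6 ≡ 1. → (11, 1)
6G: (11, 1) + (21, 16). λ = (16 - 1)/(21 - 11) ≡ 15/10 mod 23. 10⁻¹ ≡ 7 (mod 23), so λ ≡ 13.
  x = λ² - 11 - 21 = 169 - 32 ≡ 22; y = λ·(11 - 22) - 1 ≡ 17. → (22, 17)
7G: (22, 17) + (21, 16). λ = (16 - 17)/(21 - 22) ≡ 22/22 mod 23. 22⁻¹ ≡ 22 (mod 23), so λ ≡ 1.
  x = λ² - 22 - 21 = 1 - 43 ≡ 4; y = λ·(22 - 4) - 17 ≡ 1. → (4, 1)
8G: (4, 1) + (21, 16). λ = (16 - 1)/(21 - 4) ≡ 15/17 mod 23. 17⁻¹ ≡ 19 (mod 23) since 17·19 = 323 ≡ 1, so λ ≡ 9.
  x = λ² - 4 - 21 = 81 - 25 ≡ 10; y = λ·(4 - 10) - 1 ≡ 14. → (10, 14)
9G: (10, 14) + (21, 16). λ = (16 - 14)/(21 - 10) ≡ 2/11 mod 23. 11⁻¹ ≡ 21 (mod 23) since 11·21 = 231 ≡ 1, so λ ≡ 19.
  x = λ² - 10 - 21 = 361 - 31 ≡ 8; y = λ·(10 - 8) - 14 ≡ 1. → (8, 1)
10G: (8, 1) + (21, 16). λ = (16 - 1)/(21 - 8) ≡ 15/13 mod 23. 13⁻¹ ≡ 16 (mod 23) since 13·16 = 208 ≡ 1, so λ ≡ 10.
  x = λ² - 8 - 21 = 100 - 29 ≡ 2; y = λ·(8 - 2) - 1 ≡ 13. → (2, 13)

(2, 13)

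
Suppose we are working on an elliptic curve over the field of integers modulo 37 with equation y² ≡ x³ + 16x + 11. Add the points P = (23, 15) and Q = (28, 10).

(23, 15) + (28, 10). λ = (10 - 15)/(28 - 23) ≡ 32/5 mod 37. 5⁻¹ ≡ 15 (mod 37), so λ ≡ 36.
  x = λ² - 23 - 28 = 1296 - 51 ≡ 24; y = λ·(23 - 24) - 15 ≡ 23. → (24, 23)

(24, 23)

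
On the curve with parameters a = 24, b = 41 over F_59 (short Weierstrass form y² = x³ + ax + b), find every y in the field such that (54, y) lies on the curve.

none

x³ + 24x + 41 = 158801 ≡ 32 (mod 59).
32 is a non-residue mod 59; no y exists.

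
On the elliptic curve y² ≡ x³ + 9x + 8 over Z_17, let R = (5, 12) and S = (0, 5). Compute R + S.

(16, 10)

(5, 12) + (0, 5). λ = (5 - 12)/(0 - 5) ≡ 10/12 mod 17. 12⁻¹ ≡ 10 (mod 17) since 12·10 = 120 ≡ 1, so λ ≡ 15.
  x = λ² - 5 - 0 = 225 - 5 ≡ 16; y = λ·(5 - 16) - 12 ≡ 10. → (16, 10)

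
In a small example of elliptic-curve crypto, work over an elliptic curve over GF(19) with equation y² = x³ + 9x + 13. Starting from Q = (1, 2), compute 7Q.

(10, 18)

Double-and-add on 7 = (111)₂. Start with Q = (1, 2) for the leading 1-bit.
double: tangent at (1, 2): λ = (3·1² + 9)/(2·2) ≡ 12/4. 4⁻¹ ≡ 5 (mod 19) since 4·5 = 20 ≡ 1, so λ ≡ 12·5 ≡ 3.
  x = λ² - 1 - 1 = 9 - 2 ≡ 7; y = λ·(1 - 7) - 2 ≡ 18. → (7, 18)
add Q: (7, 18) + (1, 2). λ = (2 - 18)/(1 - 7) ≡ 3/13 mod 19. 13⁻¹ ≡ 3 (mod 19) since 13·3 = 39 ≡ 1, so λ ≡ 9.
  x = λ² - 7 - 1 = 81 - 8 ≡ 16; y = λ·(7 - 16) - 18 ≡ 15. → (16, 15)
double: tangent at (16, 15): λ = (3·16² + 9)/(2·15) ≡ 17/11. 11⁻¹ ≡ 7 (mod 19) since 11·7 = 77 ≡ 1, so λ ≡ 17·7 ≡ 5.
  x = λ² - 16 - 16 = 25 - 32 ≡ 12; y = λ·(16 - 12) - 15 ≡ 5. → (12, 5)
add Q: (12, 5) + (1, 2). λ = (2 - 5)/(1 - 12) ≡ 16/8 mod 19. 8⁻¹ ≡ 12 (mod 19), so λ ≡ 2.
  x = λ² - 12 - 1 = 4 - 13 ≡ 10; y = λ·(12 - 10) - 5 ≡ 18. → (10, 18)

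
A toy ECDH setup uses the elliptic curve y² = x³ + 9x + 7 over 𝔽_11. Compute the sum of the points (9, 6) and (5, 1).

(2, 0)

(9, 6) + (5, 1). λ = (1 - 6)/(5 - 9) ≡ 6/7 mod 11. 7⁻¹ ≡ 8 (mod 11), so λ ≡ 4.
  x = λ² - 9 - 5 = 16 - 14 ≡ 2; y = λ·(9 - 2) - 6 ≡ 0. → (2, 0)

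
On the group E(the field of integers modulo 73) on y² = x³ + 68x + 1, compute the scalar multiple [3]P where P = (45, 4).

Repeated addition: build up to 3P.
2P: tangent at (45, 4): λ = (3·45² + 68)/(2·4) ≡ 11/8. 8⁻¹ ≡ 64 (mod 73), so λ ≡ 11·64 ≡ 47.
  x = λ² - 45 - 45 = 2209 - 90 ≡ 2; y = λ·(45 - 2) - 4 ≡ 46. → (2, 46)
3P: (2, 46) + (45, 4). λ = (4 - 46)/(45 - 2) ≡ 31/43 mod 73. 43⁻¹ ≡ 17 (mod 73), so λ ≡ 16.
  x = λ² - 2 - 45 = 256 - 47 ≡ 63; y = λ·(2 - 63) - 46 ≡ 0. → (63, 0)

(63, 0)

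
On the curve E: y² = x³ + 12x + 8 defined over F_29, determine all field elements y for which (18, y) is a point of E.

13, 16

x³ + 12x + 8 = 6056 ≡ 24 (mod 29).
Square roots of 24 mod 29: 13 and 16 (since 13² = 169 ≡ 24).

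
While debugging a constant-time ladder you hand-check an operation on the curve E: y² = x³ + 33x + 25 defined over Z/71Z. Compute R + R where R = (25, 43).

(10, 19)

tangent at (25, 43): λ = (3·25² + 33)/(2·43) ≡ 62/15. 15⁻¹ ≡ 19 (mod 71), so λ ≡ 62·19 ≡ 42.
  x = λ² - 25 - 25 = 1764 - 50 ≡ 10; y = λ·(25 - 10) - 43 ≡ 19. → (10, 19)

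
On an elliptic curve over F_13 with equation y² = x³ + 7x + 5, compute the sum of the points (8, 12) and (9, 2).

(8, 12) + (9, 2). λ = (2 - 12)/(9 - 8) ≡ 3/1 mod 13. 1⁻¹ ≡ 1 (mod 13) since 1·1 = 1 ≡ 1, so λ ≡ 3.
  x = λ² - 8 - 9 = 9 - 17 ≡ 5; y = λ·(8 - 5) - 12 ≡ 10. → (5, 10)

(5, 10)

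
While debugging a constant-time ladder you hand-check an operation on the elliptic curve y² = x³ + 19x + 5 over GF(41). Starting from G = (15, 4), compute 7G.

Double-and-add on 7 = (111)₂. Start with G = (15, 4) for the leading 1-bit.
double: tangent at (15, 4): λ = (3·15² + 19)/(2·4) ≡ 38/8. 8⁻¹ ≡ 36 (mod 41), so λ ≡ 38·36 ≡ 15.
  x = λ² - 15 - 15 = 225 - 30 ≡ 31; y = λ·(15 - 31) - 4 ≡ 2. → (31, 2)
add G: (31, 2) + (15, 4). λ = (4 - 2)/(15 - 31) ≡ 2/25 mod 41. 25⁻¹ ≡ 23 (mod 41) since 25·23 = 575 ≡ 1, so λ ≡ 5.
  x = λ² - 31 - 15 = 25 - 46 ≡ 20; y = λ·(31 - 20) - 2 ≡ 12. → (20, 12)
double: tangent at (20, 12): λ = (3·20² + 19)/(2·12) ≡ 30/24. 24⁻¹ ≡ 12 (mod 41) since 24·12 = 288 ≡ 1, so λ ≡ 30·12 ≡ 32.
  x = λ² - 20 - 20 = 1024 - 40 ≡ 0; y = λ·(20 - 0) - 12 ≡ 13. → (0, 13)
add G: (0, 13) + (15, 4). λ = (4 - 13)/(15 - 0) ≡ 32/15 mod 41. 15⁻¹ ≡ 11 (mod 41), so λ ≡ 24.
  x = λ² - 0 - 15 = 576 - 15 ≡ 28; y = λ·(0 - 28) - 13 ≡ 12. → (28, 12)

(28, 12)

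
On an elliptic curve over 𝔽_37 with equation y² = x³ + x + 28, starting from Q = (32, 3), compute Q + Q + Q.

(3, 13)

Repeated addition: build up to 3Q.
2Q: tangent at (32, 3): λ = (3·32² + 1)/(2·3) ≡ 2/6. 6⁻¹ ≡ 31 (mod 37), so λ ≡ 2·31 ≡ 25.
  x = λ² - 32 - 32 = 625 - 64 ≡ 6; y = λ·(32 - 6) - 3 ≡ 18. → (6, 18)
3Q: (6, 18) + (32, 3). λ = (3 - 18)/(32 - 6) ≡ 22/26 mod 37. 26⁻¹ ≡ 10 (mod 37) since 26·10 = 260 ≡ 1, so λ ≡ 35.
  x = λ² - 6 - 32 = 1225 - 38 ≡ 3; y = λ·(6 - 3) - 18 ≡ 13. → (3, 13)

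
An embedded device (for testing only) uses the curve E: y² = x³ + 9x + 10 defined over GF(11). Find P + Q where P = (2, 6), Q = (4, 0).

(2, 6) + (4, 0). λ = (0 - 6)/(4 - 2) ≡ 5/2 mod 11. 2⁻¹ ≡ 6 (mod 11) since 2·6 = 12 ≡ 1, so λ ≡ 8.
  x = λ² - 2 - 4 = 64 - 6 ≡ 3; y = λ·(2 - 3) - 6 ≡ 8. → (3, 8)

(3, 8)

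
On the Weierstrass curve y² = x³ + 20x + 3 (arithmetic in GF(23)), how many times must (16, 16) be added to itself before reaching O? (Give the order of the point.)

2P: tangent at (16, 16): λ = (3·16² + 20)/(2·16) ≡ 6/9. 9⁻¹ ≡ 18 (mod 23), so λ ≡ 6·18 ≡ 16.
  x = λ² - 16 - 16 = 256 - 32 ≡ 17; y = λ·(16 - 17) - 16 ≡ 14. → (17, 14)
3P: (17, 14) + (16, 16). λ = (16 - 14)/(16 - 17) ≡ 2/22 mod 23. 22⁻¹ ≡ 22 (mod 23) since 22·22 = 484 ≡ 1, so λ ≡ 21.
  x = λ² - 17 - 16 = 441 - 33 ≡ 17; y = λ·(17 - 17) - 14 ≡ 9. → (17, 9)
4P: (17, 9) + (16, 16). λ = (16 - 9)/(16 - 17) ≡ 7/22 mod 23. 22⁻¹ ≡ 22 (mod 23) since 22·22 = 484 ≡ 1, so λ ≡ 16.
  x = λ² - 17 - 16 = 256 - 33 ≡ 16; y = λ·(17 - 16) - 9 ≡ 7. → (16, 7)
5P: (16, 7) + (16, 16): same x and y₁ ≡ -y₂, so the sum is O.
5P = O, so the order is 5.

5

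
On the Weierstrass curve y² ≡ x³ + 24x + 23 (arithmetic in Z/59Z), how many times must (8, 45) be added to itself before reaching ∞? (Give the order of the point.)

9

2P: tangent at (8, 45): λ = (3·8² + 24)/(2·45) ≡ 39/31. 31⁻¹ ≡ 40 (mod 59), so λ ≡ 39·40 ≡ 26.
  x = λ² - 8 - 8 = 676 - 16 ≡ 11; y = λ·(8 - 11) - 45 ≡ 54. → (11, 54)
3P: (11, 54) + (8, 45). λ = (45 - 54)/(8 - 11) ≡ 50/56 mod 59. 56⁻¹ ≡ 39 (mod 59) since 56·39 = 2184 ≡ 1, so λ ≡ 3.
  x = λ² - 11 - 8 = 9 - 19 ≡ 49; y = λ·(11 - 49) - 54 ≡ 9. → (49, 9)
4P: (49, 9) + (8, 45). λ = (45 - 9)/(8 - 49) ≡ 36/18 mod 59. 18⁻¹ ≡ 23 (mod 59) since 18·23 = 414 ≡ 1, so λ ≡ 2.
  x = λ² - 49 - 8 = 4 - 57 ≡ 6; y = λ·(49 - 6) - 9 ≡ 18. → (6, 18)
5P: (6, 18) + (8, 45). λ = (45 - 18)/(8 - 6) ≡ 27/2 mod 59. 2⁻¹ ≡ 30 (mod 59), so λ ≡ 43.
  x = λ² - 6 - 8 = 1849 - 14 ≡ 6; y = λ·(6 - 6) - 18 ≡ 41. → (6, 41)
6P: (6, 41) + (8, 45). λ = (45 - 41)/(8 - 6) ≡ 4/2 mod 59. 2⁻¹ ≡ 30 (mod 59), so λ ≡ 2.
  x = λ² - 6 - 8 = 4 - 14 ≡ 49; y = λ·(6 - 49) - 41 ≡ 50. → (49, 50)
7P: (49, 50) + (8, 45). λ = (45 - 50)/(8 - 49) ≡ 54/18 mod 59. 18⁻¹ ≡ 23 (mod 59) since 18·23 = 414 ≡ 1, so λ ≡ 3.
  x = λ² - 49 - 8 = 9 - 57 ≡ 11; y = λ·(49 - 11) - 50 ≡ 5. → (11, 5)
8P: (11, 5) + (8, 45). λ = (45 - 5)/(8 - 11) ≡ 40/56 mod 59. 56⁻¹ ≡ 39 (mod 59), so λ ≡ 26.
  x = λ² - 11 - 8 = 676 - 19 ≡ 8; y = λ·(11 - 8) - 5 ≡ 14. → (8, 14)
9P: (8, 14) + (8, 45): same x and y₁ ≡ -y₂, so the sum is ∞.
9P = ∞, so the order is 9.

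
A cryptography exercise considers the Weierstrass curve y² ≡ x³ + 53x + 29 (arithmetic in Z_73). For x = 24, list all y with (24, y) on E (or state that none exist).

x³ + 53x + 29 = 15125 ≡ 14 (mod 73).
14 is a non-residue mod 73; no y exists.

none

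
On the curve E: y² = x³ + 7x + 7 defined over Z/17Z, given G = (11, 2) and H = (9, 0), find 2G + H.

First 2G:
Repeated addition: build up to 2G.
2G: tangent at (11, 2): λ = (3·11² + 7)/(2·2) ≡ 13/4. 4⁻¹ ≡ 13 (mod 17), so λ ≡ 13·13 ≡ 16.
  x = λ² - 11 - 11 = 256 - 22 ≡ 13; y = λ·(11 - 13) - 2 ≡ 0. → (13, 0)
2G = (13, 0).
Finally 2G + H:
(13, 0) + (9, 0). λ = (0 - 0)/(9 - 13) ≡ 0/13 mod 17. 13⁻¹ ≡ 4 (mod 17), so λ ≡ 0.
  x = λ² - 13 - 9 = 0 - 22 ≡ 12; y = λ·(13 - 12) - 0 ≡ 0. → (12, 0)

(12, 0)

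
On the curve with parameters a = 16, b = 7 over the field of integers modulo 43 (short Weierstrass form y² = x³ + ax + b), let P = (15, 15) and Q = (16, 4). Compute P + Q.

(4, 36)

(15, 15) + (16, 4). λ = (4 - 15)/(16 - 15) ≡ 32/1 mod 43. 1⁻¹ ≡ 1 (mod 43), so λ ≡ 32.
  x = λ² - 15 - 16 = 1024 - 31 ≡ 4; y = λ·(15 - 4) - 15 ≡ 36. → (4, 36)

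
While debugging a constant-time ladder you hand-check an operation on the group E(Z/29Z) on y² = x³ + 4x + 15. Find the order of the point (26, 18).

2P: tangent at (26, 18): λ = (3·26² + 4)/(2·18) ≡ 2/7. 7⁻¹ ≡ 25 (mod 29), so λ ≡ 2·25 ≡ 21.
  x = λ² - 26 - 26 = 441 - 52 ≡ 12; y = λ·(26 - 12) - 18 ≡ 15. → (12, 15)
3P: (12, 15) + (26, 18). λ = (18 - 15)/(26 - 12) ≡ 3/14 mod 29. 14⁻¹ ≡ 27 (mod 29) since 14·27 = 378 ≡ 1, so λ ≡ 23.
  x = λ² - 12 - 26 = 529 - 38 ≡ 27; y = λ·(12 - 27) - 15 ≡ 17. → (27, 17)
4P: (27, 17) + (26, 18). λ = (18 - 17)/(26 - 27) ≡ 1/28 mod 29. 28⁻¹ ≡ 28 (mod 29), so λ ≡ 28.
  x = λ² - 27 - 26 = 784 - 53 ≡ 6; y = λ·(27 - 6) - 17 ≡ 20. → (6, 20)
5P: (6, 20) + (26, 18). λ = (18 - 20)/(26 - 6) ≡ 27/20 mod 29. 20⁻¹ ≡ 16 (mod 29), so λ ≡ 26.
  x = λ² - 6 - 26 = 676 - 32 ≡ 6; y = λ·(6 - 6) - 20 ≡ 9. → (6, 9)
6P: (6, 9) + (26, 18). λ = (18 - 9)/(26 - 6) ≡ 9/20 mod 29. 20⁻¹ ≡ 16 (mod 29), so λ ≡ 28.
  x = λ² - 6 - 26 = 784 - 32 ≡ 27; y = λ·(6 - 27) - 9 ≡ 12. → (27, 12)
7P: (27, 12) + (26, 18). λ = (18 - 12)/(26 - 27) ≡ 6/28 mod 29. 28⁻¹ ≡ 28 (mod 29), so λ ≡ 23.
  x = λ² - 27 - 26 = 529 - 53 ≡ 12; y = λ·(27 - 12) - 12 ≡ 14. → (12, 14)
8P: (12, 14) + (26, 18). λ = (18 - 14)/(26 - 12) ≡ 4/14 mod 29. 14⁻¹ ≡ 27 (mod 29), so λ ≡ 21.
  x = λ² - 12 - 26 = 441 - 38 ≡ 26; y = λ·(12 - 26) - 14 ≡ 11. → (26, 11)
9P: (26, 11) + (26, 18): same x and y₁ ≡ -y₂, so the sum is O.
9P = O, so the order is 9.

9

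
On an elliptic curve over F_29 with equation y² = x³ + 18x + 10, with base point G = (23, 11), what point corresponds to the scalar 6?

Double-and-add on 6 = (110)₂. Start with G = (23, 11) for the leading 1-bit.
double: tangent at (23, 11): λ = (3·23² + 18)/(2·11) ≡ 10/22. 22⁻¹ ≡ 4 (mod 29) since 22·4 = 88 ≡ 1, so λ ≡ 10·4 ≡ 11.
  x = λ² - 23 - 23 = 121 - 46 ≡ 17; y = λ·(23 - 17) - 11 ≡ 26. → (17, 26)
add G: (17, 26) + (23, 11). λ = (11 - 26)/(23 - 17) ≡ 14/6 mod 29. 6⁻¹ ≡ 5 (mod 29), so λ ≡ 12.
  x = λ² - 17 - 23 = 144 - 40 ≡ 17; y = λ·(17 - 17) - 26 ≡ 3. → (17, 3)
double: tangent at (17, 3): λ = (3·17² + 18)/(2·3) ≡ 15/6. 6⁻¹ ≡ 5 (mod 29), so λ ≡ 15·5 ≡ 17.
  x = λ² - 17 - 17 = 289 - 34 ≡ 23; y = λ·(17 - 23) - 3 ≡ 11. → (23, 11)

(23, 11)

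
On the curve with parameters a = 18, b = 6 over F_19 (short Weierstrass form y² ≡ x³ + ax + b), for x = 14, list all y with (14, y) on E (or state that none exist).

x³ + 18x + 6 = 3002 ≡ 0 (mod 19).
Only y = 0 satisfies y² ≡ 0.

0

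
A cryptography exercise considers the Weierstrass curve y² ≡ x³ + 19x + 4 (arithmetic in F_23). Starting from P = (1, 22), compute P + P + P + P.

Double-and-add on 4 = (100)₂. Start with P = (1, 22) for the leading 1-bit.
double: tangent at (1, 22): λ = (3·1² + 19)/(2·22) ≡ 22/21. 21⁻¹ ≡ 11 (mod 23), so λ ≡ 22·11 ≡ 12.
  x = λ² - 1 - 1 = 144 - 2 ≡ 4; y = λ·(1 - 4) - 22 ≡ 11. → (4, 11)
double: tangent at (4, 11): λ = (3·4² + 19)/(2·11) ≡ 21/22. 22⁻¹ ≡ 22 (mod 23) since 22·22 = 484 ≡ 1, so λ ≡ 21·22 ≡ 2.
  x = λ² - 4 - 4 = 4 - 8 ≡ 19; y = λ·(4 - 19) - 11 ≡ 5. → (19, 5)

(19, 5)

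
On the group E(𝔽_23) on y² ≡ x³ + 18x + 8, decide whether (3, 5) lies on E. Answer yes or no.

y² = 5² ≡ 2; x³ + 18x + 8 = 89 ≡ 20 (mod 23). 2 ≠ 20.

no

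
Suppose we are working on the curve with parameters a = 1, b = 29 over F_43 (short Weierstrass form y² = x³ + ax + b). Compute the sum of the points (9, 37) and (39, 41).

(9, 37) + (39, 41). λ = (41 - 37)/(39 - 9) ≡ 4/30 mod 43. 30⁻¹ ≡ 33 (mod 43) since 30·33 = 990 ≡ 1, so λ ≡ 3.
  x = λ² - 9 - 39 = 9 - 48 ≡ 4; y = λ·(9 - 4) - 37 ≡ 21. → (4, 21)

(4, 21)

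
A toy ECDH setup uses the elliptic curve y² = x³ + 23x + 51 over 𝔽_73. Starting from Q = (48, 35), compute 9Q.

Repeated addition: build up to 9Q.
2Q: tangent at (48, 35): λ = (3·48² + 23)/(2·35) ≡ 0/70. 70⁻¹ ≡ 24 (mod 73), so λ ≡ 0·24 ≡ 0.
  x = λ² - 48 - 48 = 0 - 96 ≡ 50; y = λ·(48 - 50) - 35 ≡ 38. → (50, 38)
3Q: (50, 38) + (48, 35). λ = (35 - 38)/(48 - 50) ≡ 70/71 mod 73. 71⁻¹ ≡ 36 (mod 73), so λ ≡ 38.
  x = λ² - 50 - 48 = 1444 - 98 ≡ 32; y = λ·(50 - 32) - 38 ≡ 62. → (32, 62)
4Q: (32, 62) + (48, 35). λ = (35 - 62)/(48 - 32) ≡ 46/16 mod 73. 16⁻¹ ≡ 32 (mod 73) since 16·32 = 512 ≡ 1, so λ ≡ 12.
  x = λ² - 32 - 48 = 144 - 80 ≡ 64; y = λ·(32 - 64) - 62 ≡ 65. → (64, 65)
5Q: (64, 65) + (48, 35). λ = (35 - 65)/(48 - 64) ≡ 43/57 mod 73. 57⁻¹ ≡ 41 (mod 73), so λ ≡ 11.
  x = λ² - 64 - 48 = 121 - 112 ≡ 9; y = λ·(64 - 9) - 65 ≡ 29. → (9, 29)
6Q: (9, 29) + (48, 35). λ = (35 - 29)/(48 - 9) ≡ 6/39 mod 73. 39⁻¹ ≡ 15 (mod 73) since 39·15 = 585 ≡ 1, so λ ≡ 17.
  x = λ² - 9 - 48 = 289 - 57 ≡ 13; y = λ·(9 - 13) - 29 ≡ 49. → (13, 49)
7Q: (13, 49) + (48, 35). λ = (35 - 49)/(48 - 13) ≡ 59/35 mod 73. 35⁻¹ ≡ 48 (mod 73), so λ ≡ 58.
  x = λ² - 13 - 48 = 3364 - 61 ≡ 18; y = λ·(13 - 18) - 49 ≡ 26. → (18, 26)
8Q: (18, 26) + (48, 35). λ = (35 - 26)/(48 - 18) ≡ 9/30 mod 73. 30⁻¹ ≡ 56 (mod 73) since 30·56 = 1680 ≡ 1, so λ ≡ 66.
  x = λ² - 18 - 48 = 4356 - 66 ≡ 56; y = λ·(18 - 56) - 26 ≡ 21. → (56, 21)
9Q: (56, 21) + (48, 35). λ = (35 - 21)/(48 - 56) ≡ 14/65 mod 73. 65⁻¹ ≡ 9 (mod 73), so λ ≡ 53.
  x = λ² - 56 - 48 = 2809 - 104 ≡ 4; y = λ·(56 - 4) - 21 ≡ 34. → (4, 34)

(4, 34)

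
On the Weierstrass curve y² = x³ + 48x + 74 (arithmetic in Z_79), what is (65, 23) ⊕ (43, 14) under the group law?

(65, 23) + (43, 14). λ = (14 - 23)/(43 - 65) ≡ 70/57 mod 79. 57⁻¹ ≡ 61 (mod 79), so λ ≡ 4.
  x = λ² - 65 - 43 = 16 - 108 ≡ 66; y = λ·(65 - 66) - 23 ≡ 52. → (66, 52)

(66, 52)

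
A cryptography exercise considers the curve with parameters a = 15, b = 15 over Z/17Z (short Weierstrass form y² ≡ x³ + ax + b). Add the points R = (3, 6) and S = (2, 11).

(3, 6) + (2, 11). λ = (11 - 6)/(2 - 3) ≡ 5/16 mod 17. 16⁻¹ ≡ 16 (mod 17) since 16·16 = 256 ≡ 1, so λ ≡ 12.
  x = λ² - 3 - 2 = 144 - 5 ≡ 3; y = λ·(3 - 3) - 6 ≡ 11. → (3, 11)

(3, 11)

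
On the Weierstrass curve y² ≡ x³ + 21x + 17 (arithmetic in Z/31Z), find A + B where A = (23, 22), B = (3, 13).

(23, 22) + (3, 13). λ = (13 - 22)/(3 - 23) ≡ 22/11 mod 31. 11⁻¹ ≡ 17 (mod 31), so λ ≡ 2.
  x = λ² - 23 - 3 = 4 - 26 ≡ 9; y = λ·(23 - 9) - 22 ≡ 6. → (9, 6)

(9, 6)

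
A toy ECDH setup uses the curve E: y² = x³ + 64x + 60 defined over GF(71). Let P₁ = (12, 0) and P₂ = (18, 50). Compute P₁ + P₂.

(12, 0) + (18, 50). λ = (50 - 0)/(18 - 12) ≡ 50/6 mod 71. 6⁻¹ ≡ 12 (mod 71), so λ ≡ 32.
  x = λ² - 12 - 18 = 1024 - 30 ≡ 0; y = λ·(12 - 0) - 0 ≡ 29. → (0, 29)

(0, 29)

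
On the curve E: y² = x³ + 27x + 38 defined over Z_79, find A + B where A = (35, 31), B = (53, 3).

(35, 31) + (53, 3). λ = (3 - 31)/(53 - 35) ≡ 51/18 mod 79. 18⁻¹ ≡ 22 (mod 79), so λ ≡ 16.
  x = λ² - 35 - 53 = 256 - 88 ≡ 10; y = λ·(35 - 10) - 31 ≡ 53. → (10, 53)

(10, 53)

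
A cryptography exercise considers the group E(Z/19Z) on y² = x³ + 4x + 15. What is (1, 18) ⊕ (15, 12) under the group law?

(9, 18)

(1, 18) + (15, 12). λ = (12 - 18)/(15 - 1) ≡ 13/14 mod 19. 14⁻¹ ≡ 15 (mod 19), so λ ≡ 5.
  x = λ² - 1 - 15 = 25 - 16 ≡ 9; y = λ·(1 - 9) - 18 ≡ 18. → (9, 18)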